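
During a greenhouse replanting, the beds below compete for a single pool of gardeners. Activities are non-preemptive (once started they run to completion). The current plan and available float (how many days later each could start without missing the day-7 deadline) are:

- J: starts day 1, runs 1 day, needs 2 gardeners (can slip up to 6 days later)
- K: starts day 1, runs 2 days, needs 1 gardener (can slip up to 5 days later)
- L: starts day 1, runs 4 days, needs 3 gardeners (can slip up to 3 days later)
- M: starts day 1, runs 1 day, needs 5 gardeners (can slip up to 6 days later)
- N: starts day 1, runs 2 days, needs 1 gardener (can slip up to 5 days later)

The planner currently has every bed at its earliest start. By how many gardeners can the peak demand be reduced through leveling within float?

7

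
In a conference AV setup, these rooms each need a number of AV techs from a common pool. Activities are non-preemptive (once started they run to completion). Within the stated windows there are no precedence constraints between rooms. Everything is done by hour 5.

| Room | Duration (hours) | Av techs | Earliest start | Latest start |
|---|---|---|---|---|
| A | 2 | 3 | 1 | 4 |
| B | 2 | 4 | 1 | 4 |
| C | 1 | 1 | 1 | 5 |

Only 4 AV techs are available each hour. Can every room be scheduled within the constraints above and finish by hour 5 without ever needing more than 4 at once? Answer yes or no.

Schedule A@1, B@3, C@1: h1:4  h2:3  h3:4  h4:4  h5:0 — peak 4 ≤ 4.

yes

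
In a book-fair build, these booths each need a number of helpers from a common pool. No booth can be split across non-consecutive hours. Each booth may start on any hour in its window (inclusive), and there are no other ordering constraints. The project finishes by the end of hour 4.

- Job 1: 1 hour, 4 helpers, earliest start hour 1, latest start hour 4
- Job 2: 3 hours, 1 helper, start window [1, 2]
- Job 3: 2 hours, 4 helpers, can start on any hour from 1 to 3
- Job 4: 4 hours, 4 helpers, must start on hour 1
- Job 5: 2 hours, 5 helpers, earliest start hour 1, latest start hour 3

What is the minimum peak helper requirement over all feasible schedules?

Early-start (Job 1@1, Job 2@1, Job 3@1, Job 4@1, Job 5@1) gives peak 18: h1:18  h2:14  h3:5  h4:4.
Shift Job 2→2, Job 5→3.
Schedule Job 1@1, Job 2@2, Job 3@1, Job 4@1, Job 5@3: h1:12  h2:9  h3:10  h4:10 — peak 12.

12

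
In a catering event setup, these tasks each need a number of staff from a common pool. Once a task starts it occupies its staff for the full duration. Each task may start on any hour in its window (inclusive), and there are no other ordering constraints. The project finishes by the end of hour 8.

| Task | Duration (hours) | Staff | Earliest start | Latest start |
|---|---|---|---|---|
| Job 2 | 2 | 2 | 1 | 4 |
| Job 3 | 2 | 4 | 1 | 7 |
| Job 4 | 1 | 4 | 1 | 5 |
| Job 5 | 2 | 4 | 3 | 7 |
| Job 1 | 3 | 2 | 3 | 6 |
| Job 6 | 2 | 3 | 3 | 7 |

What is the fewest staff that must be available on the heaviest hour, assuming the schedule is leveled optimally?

Early-start (Job 2@1, Job 3@1, Job 4@1, Job 5@3, Job 1@3, Job 6@3) gives peak 10: h1:10  h2:6  h3:9  h4:9  h5:2  h6:0  h7:0  h8:0.
Shift Job 4→3, Job 5→4, Job 6→6.
Schedule Job 2@1, Job 3@1, Job 4@3, Job 5@4, Job 1@3, Job 6@6: h1:6  h2:6  h3:6  h4:6  h5:6  h6:3  h7:3  h8:0 — peak 6.

6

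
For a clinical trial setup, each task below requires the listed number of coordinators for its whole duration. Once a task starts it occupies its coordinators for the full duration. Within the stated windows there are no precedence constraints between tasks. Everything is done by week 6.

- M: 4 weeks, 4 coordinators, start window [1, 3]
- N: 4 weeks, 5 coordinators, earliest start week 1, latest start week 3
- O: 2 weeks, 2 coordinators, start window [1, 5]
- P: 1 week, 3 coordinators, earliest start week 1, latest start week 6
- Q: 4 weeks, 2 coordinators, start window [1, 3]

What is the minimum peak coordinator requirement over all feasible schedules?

11

Early-start (M@1, N@1, O@1, P@1, Q@1) gives peak 16: w1:16  w2:13  w3:11  w4:11  w5:0  w6:0.
Shift P→5, Q→3.
Schedule M@1, N@1, O@1, P@5, Q@3: w1:11  w2:11  w3:11  w4:11  w5:5  w6:2 — peak 11.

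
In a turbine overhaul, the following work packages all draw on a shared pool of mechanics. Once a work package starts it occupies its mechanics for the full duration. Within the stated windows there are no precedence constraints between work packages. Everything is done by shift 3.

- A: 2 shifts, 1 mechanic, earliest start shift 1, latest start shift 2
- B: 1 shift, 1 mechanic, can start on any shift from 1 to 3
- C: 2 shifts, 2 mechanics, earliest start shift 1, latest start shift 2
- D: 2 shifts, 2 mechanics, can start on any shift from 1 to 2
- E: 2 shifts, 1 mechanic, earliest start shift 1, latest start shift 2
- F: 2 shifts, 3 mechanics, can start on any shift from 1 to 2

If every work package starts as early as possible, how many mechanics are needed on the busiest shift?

10

Early-start schedule: A@1, B@1, C@1, D@1, E@1, F@1.
Load per shift: shift 1: 10, shift 2: 9, shift 3: 0.
Peak is 10.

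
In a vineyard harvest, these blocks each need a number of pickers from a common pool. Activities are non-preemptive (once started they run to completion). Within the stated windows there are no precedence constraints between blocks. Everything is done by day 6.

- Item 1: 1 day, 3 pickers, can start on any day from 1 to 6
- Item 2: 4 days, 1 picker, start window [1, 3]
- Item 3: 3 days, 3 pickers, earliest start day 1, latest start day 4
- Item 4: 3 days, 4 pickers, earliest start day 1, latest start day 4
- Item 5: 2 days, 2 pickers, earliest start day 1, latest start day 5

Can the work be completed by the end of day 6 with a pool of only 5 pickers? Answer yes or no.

no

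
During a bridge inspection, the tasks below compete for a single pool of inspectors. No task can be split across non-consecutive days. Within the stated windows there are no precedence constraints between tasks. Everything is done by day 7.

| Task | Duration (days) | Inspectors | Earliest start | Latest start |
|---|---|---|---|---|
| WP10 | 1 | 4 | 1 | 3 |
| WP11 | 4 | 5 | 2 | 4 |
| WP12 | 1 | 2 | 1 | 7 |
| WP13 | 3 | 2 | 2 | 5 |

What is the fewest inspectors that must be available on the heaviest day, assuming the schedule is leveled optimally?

7

Schedule WP10@1, WP11@2, WP12@1, WP13@2: d1:6  d2:7  d3:7  d4:7  d5:5  d6:0  d7:0 — peak 7.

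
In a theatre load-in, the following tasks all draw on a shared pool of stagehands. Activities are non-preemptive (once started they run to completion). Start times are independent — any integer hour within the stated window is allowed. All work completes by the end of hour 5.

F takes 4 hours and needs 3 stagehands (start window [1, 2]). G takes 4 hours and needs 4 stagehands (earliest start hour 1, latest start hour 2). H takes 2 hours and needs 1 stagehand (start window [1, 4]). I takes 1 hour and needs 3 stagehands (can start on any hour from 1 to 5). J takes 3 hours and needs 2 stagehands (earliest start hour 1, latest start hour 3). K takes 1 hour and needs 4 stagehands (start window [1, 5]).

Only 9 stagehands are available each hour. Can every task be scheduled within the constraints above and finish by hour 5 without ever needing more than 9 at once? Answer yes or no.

Schedule F@1, G@1, H@1, I@5, J@3, K@5: h1:8  h2:8  h3:9  h4:9  h5:9 — peak 9 ≤ 9.

yes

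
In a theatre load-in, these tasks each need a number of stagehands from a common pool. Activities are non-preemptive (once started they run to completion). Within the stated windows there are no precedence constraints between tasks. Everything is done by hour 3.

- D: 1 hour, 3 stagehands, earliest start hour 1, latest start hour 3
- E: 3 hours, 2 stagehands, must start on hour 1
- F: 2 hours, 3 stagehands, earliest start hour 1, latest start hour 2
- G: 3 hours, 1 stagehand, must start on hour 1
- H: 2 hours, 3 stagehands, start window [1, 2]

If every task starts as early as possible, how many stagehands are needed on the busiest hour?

12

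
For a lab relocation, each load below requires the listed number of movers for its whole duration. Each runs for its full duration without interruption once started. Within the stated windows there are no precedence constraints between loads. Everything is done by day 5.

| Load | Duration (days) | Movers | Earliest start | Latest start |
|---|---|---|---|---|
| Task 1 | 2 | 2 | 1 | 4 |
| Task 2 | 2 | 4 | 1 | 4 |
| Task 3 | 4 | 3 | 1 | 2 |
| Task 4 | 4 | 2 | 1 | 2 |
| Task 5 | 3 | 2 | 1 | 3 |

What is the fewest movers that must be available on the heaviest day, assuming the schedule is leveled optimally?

9

Early-start (Task 1@1, Task 2@1, Task 3@1, Task 4@1, Task 5@1) gives peak 13: d1:13  d2:13  d3:7  d4:5  d5:0.
Shift Task 2→4.
Schedule Task 1@1, Task 2@4, Task 3@1, Task 4@1, Task 5@1: d1:9  d2:9  d3:7  d4:9  d5:4 — peak 9.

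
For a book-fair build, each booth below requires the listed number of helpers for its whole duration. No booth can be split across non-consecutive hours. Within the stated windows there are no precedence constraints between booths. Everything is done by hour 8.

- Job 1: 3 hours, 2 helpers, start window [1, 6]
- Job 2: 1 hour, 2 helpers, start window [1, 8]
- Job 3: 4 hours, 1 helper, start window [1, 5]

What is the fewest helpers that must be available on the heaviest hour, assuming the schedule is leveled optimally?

Early-start (Job 1@1, Job 2@1, Job 3@1) gives peak 5: h1:5  h2:3  h3:3  h4:1  h5:0  h6:0  h7:0  h8:0.
Shift Job 2→4, Job 3→5.
Schedule Job 1@1, Job 2@4, Job 3@5: h1:2  h2:2  h3:2  h4:2  h5:1  h6:1  h7:1  h8:1 — peak 2.
Total helper-hours = 12 over 8 hours ⇒ peak ≥ ⌈12/8⌉ = 2, so 2 is optimal.

2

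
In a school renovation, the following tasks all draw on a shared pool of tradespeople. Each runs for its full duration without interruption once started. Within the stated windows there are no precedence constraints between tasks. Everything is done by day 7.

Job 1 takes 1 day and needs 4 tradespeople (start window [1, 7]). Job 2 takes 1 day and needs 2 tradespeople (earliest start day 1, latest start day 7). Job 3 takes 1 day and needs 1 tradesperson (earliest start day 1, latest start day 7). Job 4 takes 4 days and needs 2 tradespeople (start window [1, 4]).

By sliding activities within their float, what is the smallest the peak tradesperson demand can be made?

Early-start (Job 1@1, Job 2@1, Job 3@1, Job 4@1) gives peak 9: d1:9  d2:2  d3:2  d4:2  d5:0  d6:0  d7:0.
Shift Job 2→2, Job 3→2, Job 4→3.
Schedule Job 1@1, Job 2@2, Job 3@2, Job 4@3: d1:4  d2:3  d3:2  d4:2  d5:2  d6:2  d7:0 — peak 4.

4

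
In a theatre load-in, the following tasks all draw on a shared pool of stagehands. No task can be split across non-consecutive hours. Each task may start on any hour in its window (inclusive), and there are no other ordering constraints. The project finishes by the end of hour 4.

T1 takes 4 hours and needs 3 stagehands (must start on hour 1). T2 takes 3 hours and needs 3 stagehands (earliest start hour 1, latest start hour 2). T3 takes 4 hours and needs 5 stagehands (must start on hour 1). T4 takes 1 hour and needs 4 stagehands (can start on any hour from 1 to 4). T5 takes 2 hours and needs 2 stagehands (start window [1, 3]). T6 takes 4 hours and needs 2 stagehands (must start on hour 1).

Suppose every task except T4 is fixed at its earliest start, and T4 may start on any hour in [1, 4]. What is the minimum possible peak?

T4@1: h1:19  h2:15  h3:13  h4:10 → peak 19
T4@2: h1:15  h2:19  h3:13  h4:10 → peak 19
T4@3: h1:15  h2:15  h3:17  h4:10 → peak 17
T4@4: h1:15  h2:15  h3:13  h4:14 → peak 15
Best is T4@4, peak 15.

15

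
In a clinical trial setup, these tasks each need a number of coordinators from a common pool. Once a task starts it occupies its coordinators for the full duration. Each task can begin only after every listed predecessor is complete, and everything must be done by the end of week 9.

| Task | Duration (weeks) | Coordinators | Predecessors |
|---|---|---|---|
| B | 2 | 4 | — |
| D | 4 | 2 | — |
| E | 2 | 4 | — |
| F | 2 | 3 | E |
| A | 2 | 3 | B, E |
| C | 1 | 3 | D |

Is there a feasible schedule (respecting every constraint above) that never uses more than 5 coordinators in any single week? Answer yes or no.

Schedule B@1, D@5, E@3, F@5, A@7, C@9: w1:4  w2:4  w3:4  w4:4  w5:5  w6:5  w7:5  w8:5  w9:3 — peak 5 ≤ 5.

yes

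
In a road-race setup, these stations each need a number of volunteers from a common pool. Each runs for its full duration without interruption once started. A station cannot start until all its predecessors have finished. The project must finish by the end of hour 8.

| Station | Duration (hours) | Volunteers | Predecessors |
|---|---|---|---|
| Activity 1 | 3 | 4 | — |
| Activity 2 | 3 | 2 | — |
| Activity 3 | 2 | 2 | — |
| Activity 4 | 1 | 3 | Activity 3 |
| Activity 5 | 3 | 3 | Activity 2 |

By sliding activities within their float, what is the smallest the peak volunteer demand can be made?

6

Early-start (Activity 1@1, Activity 2@1, Activity 3@1, Activity 4@3, Activity 5@4) gives peak 9: h1:8  h2:8  h3:9  h4:3  h5:3  h6:3  h7:0  h8:0.
Shift Activity 3→4, Activity 4→6.
Schedule Activity 1@1, Activity 2@1, Activity 3@4, Activity 4@6, Activity 5@4: h1:6  h2:6  h3:6  h4:5  h5:5  h6:6  h7:0  h8:0 — peak 6.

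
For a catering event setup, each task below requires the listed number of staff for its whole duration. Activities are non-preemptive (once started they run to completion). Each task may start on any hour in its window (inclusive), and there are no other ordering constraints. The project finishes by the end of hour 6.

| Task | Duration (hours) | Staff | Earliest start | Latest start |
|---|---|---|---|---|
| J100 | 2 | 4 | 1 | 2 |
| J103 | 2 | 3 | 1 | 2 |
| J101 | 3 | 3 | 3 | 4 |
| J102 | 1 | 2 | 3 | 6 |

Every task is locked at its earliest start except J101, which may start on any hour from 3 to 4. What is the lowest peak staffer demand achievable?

7

J101@3: h1:7  h2:7  h3:5  h4:3  h5:3  h6:0 → peak 7
J101@4: h1:7  h2:7  h3:2  h4:3  h5:3  h6:3 → peak 7
Best is J101@3, peak 7.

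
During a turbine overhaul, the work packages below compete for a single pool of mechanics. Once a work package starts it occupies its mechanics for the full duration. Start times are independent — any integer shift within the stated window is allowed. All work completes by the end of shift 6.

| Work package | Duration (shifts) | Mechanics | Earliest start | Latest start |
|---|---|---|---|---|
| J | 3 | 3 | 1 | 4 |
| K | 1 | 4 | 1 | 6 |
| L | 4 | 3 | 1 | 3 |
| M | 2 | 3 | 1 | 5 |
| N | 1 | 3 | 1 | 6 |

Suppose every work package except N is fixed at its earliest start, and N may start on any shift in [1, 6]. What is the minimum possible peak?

13

N@1: s1:16  s2:9  s3:6  s4:3  s5:0  s6:0 → peak 16
N@2: s1:13  s2:12  s3:6  s4:3  s5:0  s6:0 → peak 13
N@3: s1:13  s2:9  s3:9  s4:3  s5:0  s6:0 → peak 13
N@4: s1:13  s2:9  s3:6  s4:6  s5:0  s6:0 → peak 13
N@5: s1:13  s2:9  s3:6  s4:3  s5:3  s6:0 → peak 13
N@6: s1:13  s2:9  s3:6  s4:3  s5:0  s6:3 → peak 13
Best is N@2, peak 13.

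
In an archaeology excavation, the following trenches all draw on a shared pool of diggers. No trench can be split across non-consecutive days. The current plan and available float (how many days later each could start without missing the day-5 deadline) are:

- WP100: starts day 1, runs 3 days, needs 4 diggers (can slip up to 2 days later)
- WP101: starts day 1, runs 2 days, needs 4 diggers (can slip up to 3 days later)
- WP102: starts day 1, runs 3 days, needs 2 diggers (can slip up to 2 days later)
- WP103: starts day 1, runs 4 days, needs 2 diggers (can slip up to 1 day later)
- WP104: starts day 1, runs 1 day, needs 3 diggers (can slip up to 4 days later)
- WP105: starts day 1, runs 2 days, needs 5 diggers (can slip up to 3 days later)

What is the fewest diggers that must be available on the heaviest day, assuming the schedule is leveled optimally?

10

Early-start (WP100@1, WP101@1, WP102@1, WP103@1, WP104@1, WP105@1) gives peak 20: d1:20  d2:17  d3:8  d4:2  d5:0.
Shift WP102→3, WP104→5, WP105→4.
Schedule WP100@1, WP101@1, WP102@3, WP103@1, WP104@5, WP105@4: d1:10  d2:10  d3:8  d4:9  d5:10 — peak 10.
Total digger-days = 47 over 5 days ⇒ peak ≥ ⌈47/5⌉ = 10, so 10 is optimal.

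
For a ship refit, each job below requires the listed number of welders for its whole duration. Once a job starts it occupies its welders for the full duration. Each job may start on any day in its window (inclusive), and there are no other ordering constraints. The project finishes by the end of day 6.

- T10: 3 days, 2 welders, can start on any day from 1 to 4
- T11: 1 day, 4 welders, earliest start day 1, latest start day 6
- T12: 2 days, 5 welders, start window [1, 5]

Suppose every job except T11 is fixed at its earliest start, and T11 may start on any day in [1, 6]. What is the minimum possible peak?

7

T11@1: d1:11  d2:7  d3:2  d4:0  d5:0  d6:0 → peak 11
T11@2: d1:7  d2:11  d3:2  d4:0  d5:0  d6:0 → peak 11
T11@3: d1:7  d2:7  d3:6  d4:0  d5:0  d6:0 → peak 7
T11@4: d1:7  d2:7  d3:2  d4:4  d5:0  d6:0 → peak 7
T11@5: d1:7  d2:7  d3:2  d4:0  d5:4  d6:0 → peak 7
T11@6: d1:7  d2:7  d3:2  d4:0  d5:0  d6:4 → peak 7
Best is T11@3, peak 7.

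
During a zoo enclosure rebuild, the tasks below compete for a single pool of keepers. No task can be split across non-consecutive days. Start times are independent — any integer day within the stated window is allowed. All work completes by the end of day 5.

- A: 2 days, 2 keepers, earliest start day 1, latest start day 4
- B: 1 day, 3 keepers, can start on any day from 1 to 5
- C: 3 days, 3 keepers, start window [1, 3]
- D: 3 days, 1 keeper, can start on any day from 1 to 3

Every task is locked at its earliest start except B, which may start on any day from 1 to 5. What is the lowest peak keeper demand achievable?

B@1: d1:9  d2:6  d3:4  d4:0  d5:0 → peak 9
B@2: d1:6  d2:9  d3:4  d4:0  d5:0 → peak 9
B@3: d1:6  d2:6  d3:7  d4:0  d5:0 → peak 7
B@4: d1:6  d2:6  d3:4  d4:3  d5:0 → peak 6
B@5: d1:6  d2:6  d3:4  d4:0  d5:3 → peak 6
Best is B@4, peak 6.

6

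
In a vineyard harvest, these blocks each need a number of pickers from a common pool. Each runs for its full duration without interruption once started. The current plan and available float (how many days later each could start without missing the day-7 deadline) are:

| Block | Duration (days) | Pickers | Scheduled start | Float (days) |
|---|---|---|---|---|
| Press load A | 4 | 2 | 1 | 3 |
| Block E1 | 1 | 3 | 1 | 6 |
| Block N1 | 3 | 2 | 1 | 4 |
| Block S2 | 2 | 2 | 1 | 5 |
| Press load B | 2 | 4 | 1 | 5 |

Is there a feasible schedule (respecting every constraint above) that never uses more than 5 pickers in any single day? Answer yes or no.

yes

Schedule Press load A@1, Block E1@5, Block N1@1, Block S2@4, Press load B@6: d1:4  d2:4  d3:4  d4:4  d5:5  d6:4  d7:4 — peak 5 ≤ 5.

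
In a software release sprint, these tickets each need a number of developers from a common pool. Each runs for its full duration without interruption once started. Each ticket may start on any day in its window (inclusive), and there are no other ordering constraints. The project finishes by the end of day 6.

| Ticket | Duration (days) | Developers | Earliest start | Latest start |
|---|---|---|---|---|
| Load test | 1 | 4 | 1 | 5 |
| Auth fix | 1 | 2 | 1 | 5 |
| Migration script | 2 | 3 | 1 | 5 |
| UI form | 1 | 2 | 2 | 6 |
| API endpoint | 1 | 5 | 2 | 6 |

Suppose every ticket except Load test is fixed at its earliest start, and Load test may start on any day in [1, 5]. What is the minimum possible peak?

10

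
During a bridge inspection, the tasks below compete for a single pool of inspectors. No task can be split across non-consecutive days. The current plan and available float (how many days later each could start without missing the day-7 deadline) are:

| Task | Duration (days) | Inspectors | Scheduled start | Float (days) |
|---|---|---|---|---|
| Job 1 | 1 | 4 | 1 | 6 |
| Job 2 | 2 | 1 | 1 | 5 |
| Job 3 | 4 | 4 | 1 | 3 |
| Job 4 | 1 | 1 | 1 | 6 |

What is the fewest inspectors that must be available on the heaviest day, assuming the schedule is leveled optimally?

Early-start (Job 1@1, Job 2@1, Job 3@1, Job 4@1) gives peak 10: d1:10  d2:5  d3:4  d4:4  d5:0  d6:0  d7:0.
Shift Job 2→2, Job 3→4, Job 4→2.
Schedule Job 1@1, Job 2@2, Job 3@4, Job 4@2: d1:4  d2:2  d3:1  d4:4  d5:4  d6:4  d7:4 — peak 4.
Total inspector-days = 23 over 7 days ⇒ peak ≥ ⌈23/7⌉ = 4, so 4 is optimal.

4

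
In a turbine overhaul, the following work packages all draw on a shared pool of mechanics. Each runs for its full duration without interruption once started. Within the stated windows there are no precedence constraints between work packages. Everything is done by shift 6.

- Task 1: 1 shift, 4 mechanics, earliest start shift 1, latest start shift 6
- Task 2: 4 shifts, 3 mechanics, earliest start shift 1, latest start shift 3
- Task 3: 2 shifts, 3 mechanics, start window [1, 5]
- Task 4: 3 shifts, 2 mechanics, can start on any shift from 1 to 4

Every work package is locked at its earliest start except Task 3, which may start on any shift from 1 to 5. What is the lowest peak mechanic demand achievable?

9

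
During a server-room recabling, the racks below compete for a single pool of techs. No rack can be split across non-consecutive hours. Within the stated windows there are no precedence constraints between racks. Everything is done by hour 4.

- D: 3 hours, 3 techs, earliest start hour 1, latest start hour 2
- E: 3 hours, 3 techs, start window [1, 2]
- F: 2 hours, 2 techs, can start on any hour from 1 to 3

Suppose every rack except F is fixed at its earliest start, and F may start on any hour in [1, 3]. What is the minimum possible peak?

F@1: h1:8  h2:8  h3:6  h4:0 → peak 8
F@2: h1:6  h2:8  h3:8  h4:0 → peak 8
F@3: h1:6  h2:6  h3:8  h4:2 → peak 8
Best is F@1, peak 8.

8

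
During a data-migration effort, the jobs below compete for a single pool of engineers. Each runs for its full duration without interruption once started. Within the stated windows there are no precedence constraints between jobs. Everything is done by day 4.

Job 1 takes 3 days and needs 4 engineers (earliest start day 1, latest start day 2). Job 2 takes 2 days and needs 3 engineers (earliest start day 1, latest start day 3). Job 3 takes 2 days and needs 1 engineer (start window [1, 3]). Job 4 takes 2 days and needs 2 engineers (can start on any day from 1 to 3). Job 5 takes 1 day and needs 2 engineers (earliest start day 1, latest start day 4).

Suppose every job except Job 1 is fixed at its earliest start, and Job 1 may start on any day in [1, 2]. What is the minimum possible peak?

Job 1@1: d1:12  d2:10  d3:4  d4:0 → peak 12
Job 1@2: d1:8  d2:10  d3:4  d4:4 → peak 10
Best is Job 1@2, peak 10.

10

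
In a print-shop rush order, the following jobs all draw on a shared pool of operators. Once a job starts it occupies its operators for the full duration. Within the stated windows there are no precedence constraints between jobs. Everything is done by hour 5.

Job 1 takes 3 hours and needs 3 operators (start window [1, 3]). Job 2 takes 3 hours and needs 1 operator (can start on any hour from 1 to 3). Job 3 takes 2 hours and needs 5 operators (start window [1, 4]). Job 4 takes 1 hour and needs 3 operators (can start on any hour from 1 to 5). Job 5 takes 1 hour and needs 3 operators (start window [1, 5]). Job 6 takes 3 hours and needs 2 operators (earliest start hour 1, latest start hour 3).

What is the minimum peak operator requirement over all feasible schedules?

7

Early-start (Job 1@1, Job 2@1, Job 3@1, Job 4@1, Job 5@1, Job 6@1) gives peak 17: h1:17  h2:11  h3:6  h4:0  h5:0.
Shift Job 3→4, Job 5→2, Job 6→3.
Schedule Job 1@1, Job 2@1, Job 3@4, Job 4@1, Job 5@2, Job 6@3: h1:7  h2:7  h3:6  h4:7  h5:7 — peak 7.
Total operator-hours = 34 over 5 hours ⇒ peak ≥ ⌈34/5⌉ = 7, so 7 is optimal.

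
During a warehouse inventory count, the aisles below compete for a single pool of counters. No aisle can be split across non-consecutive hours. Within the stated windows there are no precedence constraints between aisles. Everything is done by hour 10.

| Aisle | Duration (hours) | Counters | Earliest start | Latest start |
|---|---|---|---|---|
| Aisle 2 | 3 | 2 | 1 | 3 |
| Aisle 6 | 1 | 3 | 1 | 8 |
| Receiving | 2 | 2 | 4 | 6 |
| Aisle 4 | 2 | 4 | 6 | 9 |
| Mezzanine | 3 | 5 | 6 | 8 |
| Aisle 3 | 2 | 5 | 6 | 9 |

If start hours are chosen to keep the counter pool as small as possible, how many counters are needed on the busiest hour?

9

Early-start (Aisle 2@1, Aisle 6@1, Receiving@4, Aisle 4@6, Mezzanine@6, Aisle 3@6) gives peak 14: h1:5  h2:2  h3:2  h4:2  h5:2  h6:14  h7:14  h8:5  h9:0  h10:0.
Shift Aisle 3→9.
Schedule Aisle 2@1, Aisle 6@1, Receiving@4, Aisle 4@6, Mezzanine@6, Aisle 3@9: h1:5  h2:2  h3:2  h4:2  h5:2  h6:9  h7:9  h8:5  h9:5  h10:5 — peak 9.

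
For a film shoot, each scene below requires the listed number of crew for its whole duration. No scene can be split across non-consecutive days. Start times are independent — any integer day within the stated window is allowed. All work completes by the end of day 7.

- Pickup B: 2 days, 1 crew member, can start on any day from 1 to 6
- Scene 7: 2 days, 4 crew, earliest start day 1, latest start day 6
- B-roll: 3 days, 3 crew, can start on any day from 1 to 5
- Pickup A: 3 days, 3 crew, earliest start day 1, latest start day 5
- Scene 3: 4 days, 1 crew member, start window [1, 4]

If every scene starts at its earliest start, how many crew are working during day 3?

At early start, day 3 has: B-roll, Pickup A, Scene 3.
Demand: 3 + 3 + 1 = 7.

7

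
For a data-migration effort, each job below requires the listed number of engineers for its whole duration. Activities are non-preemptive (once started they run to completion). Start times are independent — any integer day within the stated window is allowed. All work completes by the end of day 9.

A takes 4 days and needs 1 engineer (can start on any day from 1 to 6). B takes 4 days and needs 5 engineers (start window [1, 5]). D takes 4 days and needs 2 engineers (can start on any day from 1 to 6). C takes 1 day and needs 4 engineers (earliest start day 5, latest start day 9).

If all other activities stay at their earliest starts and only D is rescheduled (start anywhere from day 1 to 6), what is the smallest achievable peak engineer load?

6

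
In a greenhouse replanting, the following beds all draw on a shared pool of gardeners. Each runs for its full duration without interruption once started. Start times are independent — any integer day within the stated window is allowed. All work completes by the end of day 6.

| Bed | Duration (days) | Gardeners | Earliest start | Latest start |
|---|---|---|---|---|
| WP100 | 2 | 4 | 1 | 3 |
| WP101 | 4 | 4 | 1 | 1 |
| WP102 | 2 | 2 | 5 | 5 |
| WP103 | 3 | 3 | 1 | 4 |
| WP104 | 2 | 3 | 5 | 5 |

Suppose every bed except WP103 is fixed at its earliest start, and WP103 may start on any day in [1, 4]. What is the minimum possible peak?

WP103@1: d1:11  d2:11  d3:7  d4:4  d5:5  d6:5 → peak 11
WP103@2: d1:8  d2:11  d3:7  d4:7  d5:5  d6:5 → peak 11
WP103@3: d1:8  d2:8  d3:7  d4:7  d5:8  d6:5 → peak 8
WP103@4: d1:8  d2:8  d3:4  d4:7  d5:8  d6:8 → peak 8
Best is WP103@3, peak 8.

8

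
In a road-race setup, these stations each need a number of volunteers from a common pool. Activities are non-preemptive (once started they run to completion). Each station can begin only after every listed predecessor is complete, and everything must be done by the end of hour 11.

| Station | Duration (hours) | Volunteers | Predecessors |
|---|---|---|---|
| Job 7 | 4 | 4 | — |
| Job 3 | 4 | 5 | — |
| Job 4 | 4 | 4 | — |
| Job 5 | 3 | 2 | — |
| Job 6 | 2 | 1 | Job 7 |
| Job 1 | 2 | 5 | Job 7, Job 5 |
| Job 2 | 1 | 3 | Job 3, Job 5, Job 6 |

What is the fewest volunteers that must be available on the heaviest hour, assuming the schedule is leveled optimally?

8

Early-start (Job 7@1, Job 3@1, Job 4@1, Job 5@1, Job 6@5, Job 1@5, Job 2@7) gives peak 15: h1:15  h2:15  h3:15  h4:13  h5:6  h6:6  h7:3  h8:0  h9:0  h10:0  h11:0.
Shift Job 3→5, Job 5→5, Job 1→9, Job 2→9.
Schedule Job 7@1, Job 3@5, Job 4@1, Job 5@5, Job 6@5, Job 1@9, Job 2@9: h1:8  h2:8  h3:8  h4:8  h5:8  h6:8  h7:7  h8:5  h9:8  h10:5  h11:0 — peak 8.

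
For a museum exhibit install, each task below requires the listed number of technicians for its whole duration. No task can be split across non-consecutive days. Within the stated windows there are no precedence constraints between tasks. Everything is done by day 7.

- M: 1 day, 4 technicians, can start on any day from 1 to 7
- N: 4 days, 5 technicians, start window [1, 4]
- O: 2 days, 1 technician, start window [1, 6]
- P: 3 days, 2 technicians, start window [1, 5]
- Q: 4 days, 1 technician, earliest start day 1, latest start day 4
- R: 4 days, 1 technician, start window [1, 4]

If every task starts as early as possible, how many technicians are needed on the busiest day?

14

Early-start schedule: M@1, N@1, O@1, P@1, Q@1, R@1.
Load per day: day 1: 14, day 2: 10, day 3: 9, day 4: 7, day 5: 0, day 6: 0, day 7: 0.
Peak is 14.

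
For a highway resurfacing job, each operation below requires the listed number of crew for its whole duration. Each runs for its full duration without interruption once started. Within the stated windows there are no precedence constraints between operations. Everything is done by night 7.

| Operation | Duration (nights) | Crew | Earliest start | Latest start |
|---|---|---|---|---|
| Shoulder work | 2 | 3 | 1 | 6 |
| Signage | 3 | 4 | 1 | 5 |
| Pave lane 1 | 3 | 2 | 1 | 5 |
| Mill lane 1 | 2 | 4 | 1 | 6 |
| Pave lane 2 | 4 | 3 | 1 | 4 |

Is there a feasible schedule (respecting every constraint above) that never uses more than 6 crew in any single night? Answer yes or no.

Total crew member-nights = 44; over 7 nights the average is 44/7 > 6, so some night must exceed 6.

no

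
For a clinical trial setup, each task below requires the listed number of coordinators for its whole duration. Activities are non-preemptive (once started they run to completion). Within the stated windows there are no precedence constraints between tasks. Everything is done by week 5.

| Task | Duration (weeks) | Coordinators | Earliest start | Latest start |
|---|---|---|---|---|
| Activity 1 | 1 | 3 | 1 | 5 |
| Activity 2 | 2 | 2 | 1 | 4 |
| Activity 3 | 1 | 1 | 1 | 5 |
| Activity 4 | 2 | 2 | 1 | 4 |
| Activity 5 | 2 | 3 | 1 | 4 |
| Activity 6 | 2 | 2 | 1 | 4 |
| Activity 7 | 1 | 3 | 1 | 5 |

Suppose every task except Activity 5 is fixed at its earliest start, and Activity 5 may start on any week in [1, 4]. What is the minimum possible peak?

Activity 5@1: w1:16  w2:9  w3:0  w4:0  w5:0 → peak 16
Activity 5@2: w1:13  w2:9  w3:3  w4:0  w5:0 → peak 13
Activity 5@3: w1:13  w2:6  w3:3  w4:3  w5:0 → peak 13
Activity 5@4: w1:13  w2:6  w3:0  w4:3  w5:3 → peak 13
Best is Activity 5@2, peak 13.

13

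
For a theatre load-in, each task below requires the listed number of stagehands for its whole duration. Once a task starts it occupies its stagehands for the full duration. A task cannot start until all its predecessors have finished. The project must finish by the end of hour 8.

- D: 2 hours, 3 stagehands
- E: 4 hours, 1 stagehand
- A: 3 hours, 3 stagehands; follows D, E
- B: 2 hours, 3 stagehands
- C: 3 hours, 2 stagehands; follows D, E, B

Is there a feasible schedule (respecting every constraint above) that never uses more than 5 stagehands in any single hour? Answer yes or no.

Schedule D@1, E@1, A@5, B@3, C@5: h1:4  h2:4  h3:4  h4:4  h5:5  h6:5  h7:5  h8:0 — peak 5 ≤ 5.

yes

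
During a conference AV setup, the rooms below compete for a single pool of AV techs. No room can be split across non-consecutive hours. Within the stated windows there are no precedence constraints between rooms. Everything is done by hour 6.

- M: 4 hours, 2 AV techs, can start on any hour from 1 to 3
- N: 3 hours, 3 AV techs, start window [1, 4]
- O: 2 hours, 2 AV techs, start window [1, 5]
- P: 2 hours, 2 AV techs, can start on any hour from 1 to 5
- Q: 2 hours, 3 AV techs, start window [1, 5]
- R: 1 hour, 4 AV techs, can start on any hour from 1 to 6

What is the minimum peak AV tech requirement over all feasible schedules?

6

Early-start (M@1, N@1, O@1, P@1, Q@1, R@1) gives peak 16: h1:16  h2:12  h3:5  h4:2  h5:0  h6:0.
Shift N→4, Q→5, R→3.
Schedule M@1, N@4, O@1, P@1, Q@5, R@3: h1:6  h2:6  h3:6  h4:5  h5:6  h6:6 — peak 6.
Total AV tech-hours = 35 over 6 hours ⇒ peak ≥ ⌈35/6⌉ = 6, so 6 is optimal.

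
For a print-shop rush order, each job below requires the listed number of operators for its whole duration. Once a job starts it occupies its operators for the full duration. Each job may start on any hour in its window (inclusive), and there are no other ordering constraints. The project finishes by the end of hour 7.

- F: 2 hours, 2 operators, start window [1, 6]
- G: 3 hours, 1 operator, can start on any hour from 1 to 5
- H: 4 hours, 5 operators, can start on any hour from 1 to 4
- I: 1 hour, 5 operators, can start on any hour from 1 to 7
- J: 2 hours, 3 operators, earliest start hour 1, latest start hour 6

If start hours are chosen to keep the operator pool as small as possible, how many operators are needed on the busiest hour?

6

Early-start (F@1, G@1, H@1, I@1, J@1) gives peak 16: h1:16  h2:11  h3:6  h4:5  h5:0  h6:0  h7:0.
Shift H→3, I→7.
Schedule F@1, G@1, H@3, I@7, J@1: h1:6  h2:6  h3:6  h4:5  h5:5  h6:5  h7:5 — peak 6.
Total operator-hours = 38 over 7 hours ⇒ peak ≥ ⌈38/7⌉ = 6, so 6 is optimal.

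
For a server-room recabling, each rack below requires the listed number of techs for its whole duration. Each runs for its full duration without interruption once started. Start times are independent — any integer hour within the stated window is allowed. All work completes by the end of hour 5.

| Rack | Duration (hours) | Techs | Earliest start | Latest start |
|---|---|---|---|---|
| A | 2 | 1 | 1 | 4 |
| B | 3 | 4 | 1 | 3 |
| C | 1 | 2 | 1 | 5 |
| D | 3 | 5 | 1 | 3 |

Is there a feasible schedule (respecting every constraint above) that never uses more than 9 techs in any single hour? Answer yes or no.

yes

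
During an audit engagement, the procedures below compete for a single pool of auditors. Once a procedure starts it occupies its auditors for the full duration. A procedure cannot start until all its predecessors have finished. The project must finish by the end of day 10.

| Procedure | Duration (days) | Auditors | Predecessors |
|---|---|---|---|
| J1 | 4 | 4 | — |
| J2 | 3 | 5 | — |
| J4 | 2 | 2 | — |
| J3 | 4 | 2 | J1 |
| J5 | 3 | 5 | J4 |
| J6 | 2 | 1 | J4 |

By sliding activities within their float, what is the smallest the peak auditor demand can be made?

7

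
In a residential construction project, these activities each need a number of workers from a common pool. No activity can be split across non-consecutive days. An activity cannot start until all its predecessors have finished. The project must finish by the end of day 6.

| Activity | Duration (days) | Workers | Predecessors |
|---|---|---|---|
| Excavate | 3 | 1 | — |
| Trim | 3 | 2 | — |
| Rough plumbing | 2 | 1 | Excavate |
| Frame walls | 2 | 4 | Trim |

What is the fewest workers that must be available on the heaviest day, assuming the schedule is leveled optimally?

5

Schedule Excavate@1, Trim@1, Rough plumbing@4, Frame walls@4: d1:3  d2:3  d3:3  d4:5  d5:5  d6:0 — peak 5.
No arrangement of the 9 feasible schedules does better.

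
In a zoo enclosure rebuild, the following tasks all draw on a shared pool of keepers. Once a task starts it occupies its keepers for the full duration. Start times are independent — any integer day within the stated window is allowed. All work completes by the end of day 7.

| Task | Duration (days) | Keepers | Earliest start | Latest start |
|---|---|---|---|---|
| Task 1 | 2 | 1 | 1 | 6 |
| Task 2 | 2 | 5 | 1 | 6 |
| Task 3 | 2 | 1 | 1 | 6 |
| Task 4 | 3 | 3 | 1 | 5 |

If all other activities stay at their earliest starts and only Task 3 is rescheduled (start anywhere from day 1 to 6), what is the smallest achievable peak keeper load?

Task 3@1: d1:10  d2:10  d3:3  d4:0  d5:0  d6:0  d7:0 → peak 10
Task 3@2: d1:9  d2:10  d3:4  d4:0  d5:0  d6:0  d7:0 → peak 10
Task 3@3: d1:9  d2:9  d3:4  d4:1  d5:0  d6:0  d7:0 → peak 9
Task 3@4: d1:9  d2:9  d3:3  d4:1  d5:1  d6:0  d7:0 → peak 9
Task 3@5: d1:9  d2:9  d3:3  d4:0  d5:1  d6:1  d7:0 → peak 9
Task 3@6: d1:9  d2:9  d3:3  d4:0  d5:0  d6:1  d7:1 → peak 9
Best is Task 3@3, peak 9.

9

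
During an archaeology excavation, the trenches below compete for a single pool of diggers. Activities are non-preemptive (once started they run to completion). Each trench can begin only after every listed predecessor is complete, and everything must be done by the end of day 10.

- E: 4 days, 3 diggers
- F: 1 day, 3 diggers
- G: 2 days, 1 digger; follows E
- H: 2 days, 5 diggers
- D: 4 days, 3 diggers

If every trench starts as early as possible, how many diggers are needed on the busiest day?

14

Early-start schedule: E@1, F@1, G@5, H@1, D@1.
Load per day: day 1: 14, day 2: 11, day 3: 6, day 4: 6, day 5: 1, day 6: 1, day 7: 0, day 8: 0, day 9: 0, day 10: 0.
Peak is 14.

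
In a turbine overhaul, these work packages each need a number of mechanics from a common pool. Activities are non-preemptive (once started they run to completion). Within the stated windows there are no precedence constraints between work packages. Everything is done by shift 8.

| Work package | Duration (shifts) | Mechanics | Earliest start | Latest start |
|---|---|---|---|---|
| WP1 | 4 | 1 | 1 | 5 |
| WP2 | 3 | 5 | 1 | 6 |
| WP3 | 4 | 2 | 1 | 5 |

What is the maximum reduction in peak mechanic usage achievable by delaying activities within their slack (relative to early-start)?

Early-start peak: s1:8  s2:8  s3:8  s4:3  s5:0  s6:0  s7:0  s8:0 ⇒ 8.
Leveled (WP1@1, WP2@5, WP3@1): s1:3  s2:3  s3:3  s4:3  s5:5  s6:5  s7:5  s8:0 ⇒ 5.
Reduction 8 − 5 = 3.

3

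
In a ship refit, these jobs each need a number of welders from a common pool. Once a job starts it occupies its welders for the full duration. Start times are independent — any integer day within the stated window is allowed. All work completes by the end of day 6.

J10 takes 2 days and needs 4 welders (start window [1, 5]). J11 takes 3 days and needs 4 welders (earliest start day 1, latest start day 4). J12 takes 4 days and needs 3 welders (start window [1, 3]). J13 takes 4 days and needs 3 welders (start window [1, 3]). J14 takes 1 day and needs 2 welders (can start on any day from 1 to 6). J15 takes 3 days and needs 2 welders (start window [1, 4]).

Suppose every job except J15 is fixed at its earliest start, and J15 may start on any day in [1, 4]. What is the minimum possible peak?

16

J15@1: d1:18  d2:16  d3:12  d4:6  d5:0  d6:0 → peak 18
J15@2: d1:16  d2:16  d3:12  d4:8  d5:0  d6:0 → peak 16
J15@3: d1:16  d2:14  d3:12  d4:8  d5:2  d6:0 → peak 16
J15@4: d1:16  d2:14  d3:10  d4:8  d5:2  d6:2 → peak 16
Best is J15@2, peak 16.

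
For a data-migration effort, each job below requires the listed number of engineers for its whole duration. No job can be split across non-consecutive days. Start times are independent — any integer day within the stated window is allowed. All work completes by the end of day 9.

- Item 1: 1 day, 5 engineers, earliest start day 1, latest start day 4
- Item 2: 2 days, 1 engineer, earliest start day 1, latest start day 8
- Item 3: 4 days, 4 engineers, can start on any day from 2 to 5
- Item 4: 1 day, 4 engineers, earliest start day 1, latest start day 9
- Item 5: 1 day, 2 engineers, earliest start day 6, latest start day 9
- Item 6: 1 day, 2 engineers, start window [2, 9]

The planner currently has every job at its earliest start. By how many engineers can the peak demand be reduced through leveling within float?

Early-start peak: d1:10  d2:7  d3:4  d4:4  d5:4  d6:2  d7:0  d8:0  d9:0 ⇒ 10.
Leveled (Item 1@1, Item 2@2, Item 3@2, Item 4@6, Item 5@7, Item 6@7): d1:5  d2:5  d3:5  d4:4  d5:4  d6:4  d7:4  d8:0  d9:0 ⇒ 5.
Reduction 10 − 5 = 5.

5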